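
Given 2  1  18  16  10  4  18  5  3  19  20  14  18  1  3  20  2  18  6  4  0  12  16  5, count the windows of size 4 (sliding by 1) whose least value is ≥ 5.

(2, 1, 18, 16) → min 1
(1, 18, 16, 10) → min 1
(18, 16, 10, 4) → min 4
(16, 10, 4, 18) → min 4
(10, 4, 18, 5) → min 4
(4, 18, 5, 3) → min 3
(18, 5, 3, 19) → min 3
(5, 3, 19, 20) → min 3
(3, 19, 20, 14) → min 3
(19, 20, 14, 18) → min 14  ≥ 5 ✓
(20, 14, 18, 1) → min 1
(14, 18, 1, 3) → min 1
(18, 1, 3, 20) → min 1
(1, 3, 20, 2) → min 1
(3, 20, 2, 18) → min 2
(20, 2, 18, 6) → min 2
(2, 18, 6, 4) → min 2
(18, 6, 4, 0) → min 0
(6, 4, 0, 12) → min 0
(4, 0, 12, 16) → min 0
(0, 12, 16, 5) → min 0
1 window satisfy the condition.

1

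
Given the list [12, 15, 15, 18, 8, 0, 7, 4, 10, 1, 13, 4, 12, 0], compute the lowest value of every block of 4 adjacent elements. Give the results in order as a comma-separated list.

(12, 15, 15, 18) → min 12
(15, 15, 18, 8) → min 8
(15, 18, 8, 0) → min 0
(18, 8, 0, 7) → min 0
(8, 0, 7, 4) → min 0
(0, 7, 4, 10) → min 0
(7, 4, 10, 1) → min 1
(4, 10, 1, 13) → min 1
(10, 1, 13, 4) → min 1
(1, 13, 4, 12) → min 1
(13, 4, 12, 0) → min 0

12, 8, 0, 0, 0, 0, 1, 1, 1, 1, 0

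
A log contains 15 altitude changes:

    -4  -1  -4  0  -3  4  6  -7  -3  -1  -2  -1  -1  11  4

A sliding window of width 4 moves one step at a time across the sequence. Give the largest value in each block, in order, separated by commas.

0, 0, 4, 6, 6, 6, 6, -1, -1, -1, 11, 11

(-4, -1, -4, 0) → max 0
(-1, -4, 0, -3) → max 0
(-4, 0, -3, 4) → max 4
(0, -3, 4, 6) → max 6
(-3, 4, 6, -7) → max 6
(4, 6, -7, -3) → max 6
(6, -7, -3, -1) → max 6
(-7, -3, -1, -2) → max -1
(-3, -1, -2, -1) → max -1
(-1, -2, -1, -1) → max -1
(-2, -1, -1, 11) → max 11
(-1, -1, 11, 4) → max 11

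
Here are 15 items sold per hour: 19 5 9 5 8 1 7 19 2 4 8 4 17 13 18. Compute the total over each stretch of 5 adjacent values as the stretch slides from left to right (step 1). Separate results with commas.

46, 28, 30, 40, 37, 33, 40, 37, 35, 46, 60

[19, 5, 9, 5, 8] → sum 46
[5, 9, 5, 8, 1] → sum 28
[9, 5, 8, 1, 7] → sum 30
[5, 8, 1, 7, 19] → sum 40
[8, 1, 7, 19, 2] → sum 37
[1, 7, 19, 2, 4] → sum 33
[7, 19, 2, 4, 8] → sum 40
[19, 2, 4, 8, 4] → sum 37
[2, 4, 8, 4, 17] → sum 35
[4, 8, 4, 17, 13] → sum 46
[8, 4, 17, 13, 18] → sum 60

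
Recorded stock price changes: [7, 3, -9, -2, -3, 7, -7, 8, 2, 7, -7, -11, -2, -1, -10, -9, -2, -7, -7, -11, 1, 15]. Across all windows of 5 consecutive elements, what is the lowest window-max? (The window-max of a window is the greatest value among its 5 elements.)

Each size-5 window and its max:
7 3 -9 -2 -3 → max 7
3 -9 -2 -3 7 → max 7
-9 -2 -3 7 -7 → max 7
-2 -3 7 -7 8 → max 8
-3 7 -7 8 2 → max 8
7 -7 8 2 7 → max 8
-7 8 2 7 -7 → max 8
8 2 7 -7 -11 → max 8
2 7 -7 -11 -2 → max 7
7 -7 -11 -2 -1 → max 7
-7 -11 -2 -1 -10 → max -1
-11 -2 -1 -10 -9 → max -1
-2 -1 -10 -9 -2 → max -1
-1 -10 -9 -2 -7 → max -1
-10 -9 -2 -7 -7 → max -2
-9 -2 -7 -7 -11 → max -2
-2 -7 -7 -11 1 → max 1
-7 -7 -11 1 15 → max 15
Lowest of these is -2.

-2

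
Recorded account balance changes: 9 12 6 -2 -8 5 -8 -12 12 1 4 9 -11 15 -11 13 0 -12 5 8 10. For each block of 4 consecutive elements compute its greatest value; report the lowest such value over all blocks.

9 12 6 -2 → max 12
12 6 -2 -8 → max 12
6 -2 -8 5 → max 6
-2 -8 5 -8 → max 5
-8 5 -8 -12 → max 5
5 -8 -12 12 → max 12
-8 -12 12 1 → max 12
-12 12 1 4 → max 12
12 1 4 9 → max 12
1 4 9 -11 → max 9
4 9 -11 15 → max 15
9 -11 15 -11 → max 15
-11 15 -11 13 → max 15
15 -11 13 0 → max 15
-11 13 0 -12 → max 13
13 0 -12 5 → max 13
0 -12 5 8 → max 8
-12 5 8 10 → max 10
Lowest of these is 5.

5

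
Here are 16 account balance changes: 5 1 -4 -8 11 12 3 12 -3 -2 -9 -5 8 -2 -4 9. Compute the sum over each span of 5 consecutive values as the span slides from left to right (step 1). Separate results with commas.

5 1 -4 -8 11 → sum 5
1 -4 -8 11 12 → sum 12
-4 -8 11 12 3 → sum 14
-8 11 12 3 12 → sum 30
11 12 3 12 -3 → sum 35
12 3 12 -3 -2 → sum 22
3 12 -3 -2 -9 → sum 1
12 -3 -2 -9 -5 → sum -7
-3 -2 -9 -5 8 → sum -11
-2 -9 -5 8 -2 → sum -10
-9 -5 8 -2 -4 → sum -12
-5 8 -2 -4 9 → sum 6

5, 12, 14, 30, 35, 22, 1, -7, -11, -10, -12, 6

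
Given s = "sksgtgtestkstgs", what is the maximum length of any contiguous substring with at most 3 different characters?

[s] 1 distinct, len 1
[s, k] 2 distinct, len 2
[s, k, s] 2 distinct, len 3
[s, k, s, g] 3 distinct, len 4
[s, g, t] 3 distinct, len 3
[s, g, t, g] 3 distinct, len 4
[s, g, t, g, t] 3 distinct, len 5
[g, t, g, t, e] 3 distinct, len 5
[t, e, s] 3 distinct, len 3
[t, e, s, t] 3 distinct, len 4
[s, t, k] 3 distinct, len 3
[s, t, k, s] 3 distinct, len 4
[s, t, k, s, t] 3 distinct, len 5
[s, t, g] 3 distinct, len 3
[s, t, g, s] 3 distinct, len 4
Longest length with ≤3 distinct: 5.

5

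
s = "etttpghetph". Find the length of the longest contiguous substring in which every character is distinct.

5

add e: [e] len 1
add t: [e, t] len 2
add t (repeat t, move left end past it): [t] len 1
add t (repeat t, move left end past it): [t] len 1
add p: [t, p] len 2
add g: [t, p, g] len 3
add h: [t, p, g, h] len 4
add e: [t, p, g, h, e] len 5
add t (repeat t, move left end past it): [p, g, h, e, t] len 5
add p (repeat p, move left end past it): [g, h, e, t, p] len 5
add h (repeat h, move left end past it): [e, t, p, h] len 4
Longest all-distinct length: 5.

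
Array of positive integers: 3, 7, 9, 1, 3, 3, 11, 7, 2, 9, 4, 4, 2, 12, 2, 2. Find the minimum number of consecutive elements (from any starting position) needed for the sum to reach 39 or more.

7

Extend right; whenever the sum reaches 39, record the length and shrink from the left:
add 3: running sum 3 < 39
add 7: running sum 10 < 39
add 9: running sum 19 < 39
add 1: running sum 20 < 39
add 3: running sum 23 < 39
add 3: running sum 26 < 39
add 11: running sum 37 < 39
add 7: shortest ending here [7, 9, 1, 3, 3, 11, 7] sum 41, len 7
add 2: shortest ending here [7, 9, 1, 3, 3, 11, 7, 2] sum 43, len 8
add 9: shortest ending here [9, 1, 3, 3, 11, 7, 2, 9] sum 45, len 8
add 4: shortest ending here [3, 3, 11, 7, 2, 9, 4] sum 39, len 7
add 4: shortest ending here [3, 11, 7, 2, 9, 4, 4] sum 40, len 7
add 2: shortest ending here [11, 7, 2, 9, 4, 4, 2] sum 39, len 7
add 12: shortest ending here [7, 2, 9, 4, 4, 2, 12] sum 40, len 7
add 2: shortest ending here [7, 2, 9, 4, 4, 2, 12, 2] sum 42, len 8
add 2: shortest ending here [7, 2, 9, 4, 4, 2, 12, 2, 2] sum 44, len 9
Shortest qualifying length: 7.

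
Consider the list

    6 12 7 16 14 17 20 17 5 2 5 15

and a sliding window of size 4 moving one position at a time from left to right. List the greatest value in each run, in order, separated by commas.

16, 16, 17, 20, 20, 20, 20, 17, 15

[6, 12, 7, 16] → max 16
[12, 7, 16, 14] → max 16
[7, 16, 14, 17] → max 17
[16, 14, 17, 20] → max 20
[14, 17, 20, 17] → max 20
[17, 20, 17, 5] → max 20
[20, 17, 5, 2] → max 20
[17, 5, 2, 5] → max 17
[5, 2, 5, 15] → max 15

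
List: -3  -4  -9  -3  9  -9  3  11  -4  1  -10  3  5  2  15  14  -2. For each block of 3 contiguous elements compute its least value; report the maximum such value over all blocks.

2

(-3, -4, -9) → min -9
(-4, -9, -3) → min -9
(-9, -3, 9) → min -9
(-3, 9, -9) → min -9
(9, -9, 3) → min -9
(-9, 3, 11) → min -9
(3, 11, -4) → min -4
(11, -4, 1) → min -4
(-4, 1, -10) → min -10
(1, -10, 3) → min -10
(-10, 3, 5) → min -10
(3, 5, 2) → min 2
(5, 2, 15) → min 2
(2, 15, 14) → min 2
(15, 14, -2) → min -2
Maximum of these is 2.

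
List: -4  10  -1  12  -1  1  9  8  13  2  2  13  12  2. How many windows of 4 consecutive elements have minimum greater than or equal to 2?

(-4, 10, -1, 12) → min -4
(10, -1, 12, -1) → min -1
(-1, 12, -1, 1) → min -1
(12, -1, 1, 9) → min -1
(-1, 1, 9, 8) → min -1
(1, 9, 8, 13) → min 1
(9, 8, 13, 2) → min 2  ≥ 2 ✓
(8, 13, 2, 2) → min 2  ≥ 2 ✓
(13, 2, 2, 13) → min 2  ≥ 2 ✓
(2, 2, 13, 12) → min 2  ≥ 2 ✓
(2, 13, 12, 2) → min 2  ≥ 2 ✓
5 windows satisfy the condition.

5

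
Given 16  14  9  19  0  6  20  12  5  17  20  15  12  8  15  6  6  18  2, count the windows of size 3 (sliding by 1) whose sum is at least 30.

11

[16, 14, 9] → sum 39  ≥ 30 ✓
[14, 9, 19] → sum 42  ≥ 30 ✓
[9, 19, 0] → sum 28
[19, 0, 6] → sum 25
[0, 6, 20] → sum 26
[6, 20, 12] → sum 38  ≥ 30 ✓
[20, 12, 5] → sum 37  ≥ 30 ✓
[12, 5, 17] → sum 34  ≥ 30 ✓
[5, 17, 20] → sum 42  ≥ 30 ✓
[17, 20, 15] → sum 52  ≥ 30 ✓
[20, 15, 12] → sum 47  ≥ 30 ✓
[15, 12, 8] → sum 35  ≥ 30 ✓
[12, 8, 15] → sum 35  ≥ 30 ✓
[8, 15, 6] → sum 29
[15, 6, 6] → sum 27
[6, 6, 18] → sum 30  ≥ 30 ✓
[6, 18, 2] → sum 26
11 windows satisfy the condition.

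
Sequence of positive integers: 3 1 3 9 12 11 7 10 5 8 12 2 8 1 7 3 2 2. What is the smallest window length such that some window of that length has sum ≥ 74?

add 3: running sum 3 < 74
add 1: running sum 4 < 74
add 3: running sum 7 < 74
add 9: running sum 16 < 74
add 12: running sum 28 < 74
add 11: running sum 39 < 74
add 7: running sum 46 < 74
add 10: running sum 56 < 74
add 5: running sum 61 < 74
add 8: running sum 69 < 74
end 10: [9, 12, 11, 7, 10, 5, 8, 12] sum 74, len 8
end 11: [9, 12, 11, 7, 10, 5, 8, 12, 2] sum 76, len 9
end 12: [12, 11, 7, 10, 5, 8, 12, 2, 8] sum 75, len 9
end 13: [12, 11, 7, 10, 5, 8, 12, 2, 8, 1] sum 76, len 10
end 14: [12, 11, 7, 10, 5, 8, 12, 2, 8, 1, 7] sum 83, len 11
end 15: [11, 7, 10, 5, 8, 12, 2, 8, 1, 7, 3] sum 74, len 11
end 16: [11, 7, 10, 5, 8, 12, 2, 8, 1, 7, 3, 2] sum 76, len 12
end 17: [11, 7, 10, 5, 8, 12, 2, 8, 1, 7, 3, 2, 2] sum 78, len 13
Shortest qualifying length: 8.

8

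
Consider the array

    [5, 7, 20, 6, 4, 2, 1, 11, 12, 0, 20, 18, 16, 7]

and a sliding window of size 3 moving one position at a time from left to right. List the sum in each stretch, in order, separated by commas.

5 7 20 → sum 32
7 20 6 → sum 33
20 6 4 → sum 30
6 4 2 → sum 12
4 2 1 → sum 7
2 1 11 → sum 14
1 11 12 → sum 24
11 12 0 → sum 23
12 0 20 → sum 32
0 20 18 → sum 38
20 18 16 → sum 54
18 16 7 → sum 41

32, 33, 30, 12, 7, 14, 24, 23, 32, 38, 54, 41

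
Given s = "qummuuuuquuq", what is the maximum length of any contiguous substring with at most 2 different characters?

8

add q: window [q] (1 distinct), len 1
add u: window [q, u] (2 distinct), len 2
add m: window [u, m] (2 distinct), len 2
add m: window [u, m, m] (2 distinct), len 3
add u: window [u, m, m, u] (2 distinct), len 4
add u: window [u, m, m, u, u] (2 distinct), len 5
add u: window [u, m, m, u, u, u] (2 distinct), len 6
add u: window [u, m, m, u, u, u, u] (2 distinct), len 7
add q: window [u, u, u, u, q] (2 distinct), len 5
add u: window [u, u, u, u, q, u] (2 distinct), len 6
add u: window [u, u, u, u, q, u, u] (2 distinct), len 7
add q: window [u, u, u, u, q, u, u, q] (2 distinct), len 8
Longest length with ≤2 distinct: 8.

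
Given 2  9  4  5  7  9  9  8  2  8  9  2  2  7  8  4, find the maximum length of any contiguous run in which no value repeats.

add 2: [2] len 1
add 9: [2, 9] len 2
add 4: [2, 9, 4] len 3
add 5: [2, 9, 4, 5] len 4
add 7: [2, 9, 4, 5, 7] len 5
add 9 (repeat 9, move left end past it): [4, 5, 7, 9] len 4
add 9 (repeat 9, move left end past it): [9] len 1
add 8: [9, 8] len 2
add 2: [9, 8, 2] len 3
add 8 (repeat 8, move left end past it): [2, 8] len 2
add 9: [2, 8, 9] len 3
add 2 (repeat 2, move left end past it): [8, 9, 2] len 3
add 2 (repeat 2, move left end past it): [2] len 1
add 7: [2, 7] len 2
add 8: [2, 7, 8] len 3
add 4: [2, 7, 8, 4] len 4
Longest all-distinct length: 5.

5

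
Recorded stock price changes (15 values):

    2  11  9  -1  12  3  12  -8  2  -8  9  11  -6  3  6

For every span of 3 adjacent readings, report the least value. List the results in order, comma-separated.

2, -1, -1, -1, 3, -8, -8, -8, -8, -8, -6, -6, -6

(2, 11, 9) → min 2
(11, 9, -1) → min -1
(9, -1, 12) → min -1
(-1, 12, 3) → min -1
(12, 3, 12) → min 3
(3, 12, -8) → min -8
(12, -8, 2) → min -8
(-8, 2, -8) → min -8
(2, -8, 9) → min -8
(-8, 9, 11) → min -8
(9, 11, -6) → min -6
(11, -6, 3) → min -6
(-6, 3, 6) → min -6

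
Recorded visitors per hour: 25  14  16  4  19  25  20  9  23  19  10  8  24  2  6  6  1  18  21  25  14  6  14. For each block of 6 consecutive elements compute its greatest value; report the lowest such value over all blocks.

Window maxs for each of the 18 positions:
(25, 14, 16, 4, 19, 25) → max 25
(14, 16, 4, 19, 25, 20) → max 25
(16, 4, 19, 25, 20, 9) → max 25
(4, 19, 25, 20, 9, 23) → max 25
(19, 25, 20, 9, 23, 19) → max 25
(25, 20, 9, 23, 19, 10) → max 25
(20, 9, 23, 19, 10, 8) → max 23
(9, 23, 19, 10, 8, 24) → max 24
(23, 19, 10, 8, 24, 2) → max 24
(19, 10, 8, 24, 2, 6) → max 24
(10, 8, 24, 2, 6, 6) → max 24
(8, 24, 2, 6, 6, 1) → max 24
(24, 2, 6, 6, 1, 18) → max 24
(2, 6, 6, 1, 18, 21) → max 21
(6, 6, 1, 18, 21, 25) → max 25
(6, 1, 18, 21, 25, 14) → max 25
(1, 18, 21, 25, 14, 6) → max 25
(18, 21, 25, 14, 6, 14) → max 25
Lowest of these is 21.

21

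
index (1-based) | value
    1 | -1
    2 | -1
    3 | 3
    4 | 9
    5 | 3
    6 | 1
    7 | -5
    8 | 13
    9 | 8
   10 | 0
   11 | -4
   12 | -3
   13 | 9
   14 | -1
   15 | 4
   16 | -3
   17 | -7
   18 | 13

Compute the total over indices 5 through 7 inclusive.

-1

Elements at indices 5..7: 3, 1, -5
sum(3, 1, -5) = -1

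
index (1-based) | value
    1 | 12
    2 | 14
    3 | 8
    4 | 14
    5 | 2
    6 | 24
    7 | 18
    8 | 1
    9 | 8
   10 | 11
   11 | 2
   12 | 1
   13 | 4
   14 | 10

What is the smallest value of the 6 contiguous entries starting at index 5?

Elements at indices 5..10: 2, 24, 18, 1, 8, 11
min(2, 24, 18, 1, 8, 11) = 1

1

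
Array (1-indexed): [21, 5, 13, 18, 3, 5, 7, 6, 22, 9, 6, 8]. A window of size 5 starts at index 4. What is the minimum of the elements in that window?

Elements at indices 4..8: 18, 3, 5, 7, 6
min(18, 3, 5, 7, 6) = 3

3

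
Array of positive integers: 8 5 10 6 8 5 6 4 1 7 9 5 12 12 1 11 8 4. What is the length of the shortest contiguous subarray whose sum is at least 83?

12

Extend right; whenever the sum reaches 83, record the length and shrink from the left:
add 8: running sum 8 < 83
add 5: running sum 13 < 83
add 10: running sum 23 < 83
add 6: running sum 29 < 83
add 8: running sum 37 < 83
add 5: running sum 42 < 83
add 6: running sum 48 < 83
add 4: running sum 52 < 83
add 1: running sum 53 < 83
add 7: running sum 60 < 83
add 9: running sum 69 < 83
add 5: running sum 74 < 83
end 12: [8, 5, 10, 6, 8, 5, 6, 4, 1, 7, 9, 5, 12] sum 86, len 13
end 13: [10, 6, 8, 5, 6, 4, 1, 7, 9, 5, 12, 12] sum 85, len 12
end 14: [10, 6, 8, 5, 6, 4, 1, 7, 9, 5, 12, 12, 1] sum 86, len 13
end 15: [6, 8, 5, 6, 4, 1, 7, 9, 5, 12, 12, 1, 11] sum 87, len 13
end 16: [8, 5, 6, 4, 1, 7, 9, 5, 12, 12, 1, 11, 8] sum 89, len 13
end 17: [5, 6, 4, 1, 7, 9, 5, 12, 12, 1, 11, 8, 4] sum 85, len 13
Shortest qualifying length: 12.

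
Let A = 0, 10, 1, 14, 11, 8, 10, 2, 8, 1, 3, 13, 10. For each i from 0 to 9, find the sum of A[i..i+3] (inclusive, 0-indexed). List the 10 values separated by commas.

0 10 1 14 → sum 25
10 1 14 11 → sum 36
1 14 11 8 → sum 34
14 11 8 10 → sum 43
11 8 10 2 → sum 31
8 10 2 8 → sum 28
10 2 8 1 → sum 21
2 8 1 3 → sum 14
8 1 3 13 → sum 25
1 3 13 10 → sum 27

25, 36, 34, 43, 31, 28, 21, 14, 25, 27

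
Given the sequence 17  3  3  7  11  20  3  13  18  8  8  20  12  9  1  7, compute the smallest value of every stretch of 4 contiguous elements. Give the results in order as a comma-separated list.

3, 3, 3, 3, 3, 3, 3, 8, 8, 8, 8, 1, 1

Sliding a size-4 window across the 16 values:
(17, 3, 3, 7) → min 3
(3, 3, 7, 11) → min 3
(3, 7, 11, 20) → min 3
(7, 11, 20, 3) → min 3
(11, 20, 3, 13) → min 3
(20, 3, 13, 18) → min 3
(3, 13, 18, 8) → min 3
(13, 18, 8, 8) → min 8
(18, 8, 8, 20) → min 8
(8, 8, 20, 12) → min 8
(8, 20, 12, 9) → min 8
(20, 12, 9, 1) → min 1
(12, 9, 1, 7) → min 1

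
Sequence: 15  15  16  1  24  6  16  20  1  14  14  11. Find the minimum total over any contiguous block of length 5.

57

(15, 15, 16, 1, 24) → sum 71
(15, 16, 1, 24, 6) → sum 62
(16, 1, 24, 6, 16) → sum 63
(1, 24, 6, 16, 20) → sum 67
(24, 6, 16, 20, 1) → sum 67
(6, 16, 20, 1, 14) → sum 57
(16, 20, 1, 14, 14) → sum 65
(20, 1, 14, 14, 11) → sum 60
Minimum of these is 57.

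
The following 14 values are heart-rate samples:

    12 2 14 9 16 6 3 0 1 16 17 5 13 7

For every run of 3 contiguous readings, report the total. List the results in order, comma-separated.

28, 25, 39, 31, 25, 9, 4, 17, 34, 38, 35, 25

12 2 14 → sum 28
2 14 9 → sum 25
14 9 16 → sum 39
9 16 6 → sum 31
16 6 3 → sum 25
6 3 0 → sum 9
3 0 1 → sum 4
0 1 16 → sum 17
1 16 17 → sum 34
16 17 5 → sum 38
17 5 13 → sum 35
5 13 7 → sum 25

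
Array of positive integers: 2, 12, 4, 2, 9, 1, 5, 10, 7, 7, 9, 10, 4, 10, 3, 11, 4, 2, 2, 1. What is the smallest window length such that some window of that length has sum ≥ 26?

3

Extend right; whenever the sum reaches 26, record the length and shrink from the left:
add 2: running sum 2 < 26
add 12: running sum 14 < 26
add 4: running sum 18 < 26
add 2: running sum 20 < 26
end 4: [12, 4, 2, 9] sum 27, len 4
end 5: [12, 4, 2, 9, 1] sum 28, len 5
end 6: [12, 4, 2, 9, 1, 5] sum 33, len 6
end 7: [2, 9, 1, 5, 10] sum 27, len 5
end 8: [9, 1, 5, 10, 7] sum 32, len 5
end 9: [5, 10, 7, 7] sum 29, len 4
end 10: [10, 7, 7, 9] sum 33, len 4
end 11: [7, 9, 10] sum 26, len 3
end 12: [7, 9, 10, 4] sum 30, len 4
end 13: [9, 10, 4, 10] sum 33, len 4
end 14: [10, 4, 10, 3] sum 27, len 4
end 15: [4, 10, 3, 11] sum 28, len 4
end 16: [10, 3, 11, 4] sum 28, len 4
end 17: [10, 3, 11, 4, 2] sum 30, len 5
end 18: [10, 3, 11, 4, 2, 2] sum 32, len 6
end 19: [10, 3, 11, 4, 2, 2, 1] sum 33, len 7
Shortest qualifying length: 3.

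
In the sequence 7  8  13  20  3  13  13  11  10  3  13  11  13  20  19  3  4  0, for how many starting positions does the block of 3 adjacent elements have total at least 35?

8

[7, 8, 13] → sum 28
[8, 13, 20] → sum 41  ≥ 35 ✓
[13, 20, 3] → sum 36  ≥ 35 ✓
[20, 3, 13] → sum 36  ≥ 35 ✓
[3, 13, 13] → sum 29
[13, 13, 11] → sum 37  ≥ 35 ✓
[13, 11, 10] → sum 34
[11, 10, 3] → sum 24
[10, 3, 13] → sum 26
[3, 13, 11] → sum 27
[13, 11, 13] → sum 37  ≥ 35 ✓
[11, 13, 20] → sum 44  ≥ 35 ✓
[13, 20, 19] → sum 52  ≥ 35 ✓
[20, 19, 3] → sum 42  ≥ 35 ✓
[19, 3, 4] → sum 26
[3, 4, 0] → sum 7
8 windows satisfy the condition.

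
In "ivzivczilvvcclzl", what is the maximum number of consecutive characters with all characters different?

add i: [i] len 1
add v: [i, v] len 2
add z: [i, v, z] len 3
add i (repeat i, move left end past it): [v, z, i] len 3
add v (repeat v, move left end past it): [z, i, v] len 3
add c: [z, i, v, c] len 4
add z (repeat z, move left end past it): [i, v, c, z] len 4
add i (repeat i, move left end past it): [v, c, z, i] len 4
add l: [v, c, z, i, l] len 5
add v (repeat v, move left end past it): [c, z, i, l, v] len 5
add v (repeat v, move left end past it): [v] len 1
add c: [v, c] len 2
add c (repeat c, move left end past it): [c] len 1
add l: [c, l] len 2
add z: [c, l, z] len 3
add l (repeat l, move left end past it): [z, l] len 2
Longest all-distinct length: 5.

5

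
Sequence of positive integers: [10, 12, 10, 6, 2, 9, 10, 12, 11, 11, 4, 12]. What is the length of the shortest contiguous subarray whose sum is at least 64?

Extend right; whenever the sum reaches 64, record the length and shrink from the left:
add 10: running sum 10 < 64
add 12: running sum 22 < 64
add 10: running sum 32 < 64
add 6: running sum 38 < 64
add 2: running sum 40 < 64
add 9: running sum 49 < 64
add 10: running sum 59 < 64
add 12: shortest ending here [10, 12, 10, 6, 2, 9, 10, 12] sum 71, len 8
add 11: shortest ending here [12, 10, 6, 2, 9, 10, 12, 11] sum 72, len 8
add 11: shortest ending here [10, 6, 2, 9, 10, 12, 11, 11] sum 71, len 8
add 4: shortest ending here [6, 2, 9, 10, 12, 11, 11, 4] sum 65, len 8
add 12: shortest ending here [9, 10, 12, 11, 11, 4, 12] sum 69, len 7
Shortest qualifying length: 7.

7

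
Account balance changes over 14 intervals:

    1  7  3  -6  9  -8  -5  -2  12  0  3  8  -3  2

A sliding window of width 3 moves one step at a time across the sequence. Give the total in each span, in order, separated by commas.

11, 4, 6, -5, -4, -15, 5, 10, 15, 11, 8, 7

Sliding a size-3 window across the 14 values:
(1, 7, 3) → sum 11
(7, 3, -6) → sum 4
(3, -6, 9) → sum 6
(-6, 9, -8) → sum -5
(9, -8, -5) → sum -4
(-8, -5, -2) → sum -15
(-5, -2, 12) → sum 5
(-2, 12, 0) → sum 10
(12, 0, 3) → sum 15
(0, 3, 8) → sum 11
(3, 8, -3) → sum 8
(8, -3, 2) → sum 7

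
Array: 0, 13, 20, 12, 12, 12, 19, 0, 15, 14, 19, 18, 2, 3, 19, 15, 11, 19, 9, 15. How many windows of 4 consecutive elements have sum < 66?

0 13 20 12 → sum 45  < 66 ✓
13 20 12 12 → sum 57  < 66 ✓
20 12 12 12 → sum 56  < 66 ✓
12 12 12 19 → sum 55  < 66 ✓
12 12 19 0 → sum 43  < 66 ✓
12 19 0 15 → sum 46  < 66 ✓
19 0 15 14 → sum 48  < 66 ✓
0 15 14 19 → sum 48  < 66 ✓
15 14 19 18 → sum 66
14 19 18 2 → sum 53  < 66 ✓
19 18 2 3 → sum 42  < 66 ✓
18 2 3 19 → sum 42  < 66 ✓
2 3 19 15 → sum 39  < 66 ✓
3 19 15 11 → sum 48  < 66 ✓
19 15 11 19 → sum 64  < 66 ✓
15 11 19 9 → sum 54  < 66 ✓
11 19 9 15 → sum 54  < 66 ✓
16 windows satisfy the condition.

16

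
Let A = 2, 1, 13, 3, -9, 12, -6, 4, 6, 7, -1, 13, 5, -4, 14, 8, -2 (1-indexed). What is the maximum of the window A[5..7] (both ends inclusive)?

12

Elements at indices 5..7: -9, 12, -6
max(-9, 12, -6) = 12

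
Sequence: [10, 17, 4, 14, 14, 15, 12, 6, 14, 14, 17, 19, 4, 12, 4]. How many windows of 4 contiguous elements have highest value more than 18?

(10, 17, 4, 14) → max 17
(17, 4, 14, 14) → max 17
(4, 14, 14, 15) → max 15
(14, 14, 15, 12) → max 15
(14, 15, 12, 6) → max 15
(15, 12, 6, 14) → max 15
(12, 6, 14, 14) → max 14
(6, 14, 14, 17) → max 17
(14, 14, 17, 19) → max 19  > 18 ✓
(14, 17, 19, 4) → max 19  > 18 ✓
(17, 19, 4, 12) → max 19  > 18 ✓
(19, 4, 12, 4) → max 19  > 18 ✓
4 windows satisfy the condition.

4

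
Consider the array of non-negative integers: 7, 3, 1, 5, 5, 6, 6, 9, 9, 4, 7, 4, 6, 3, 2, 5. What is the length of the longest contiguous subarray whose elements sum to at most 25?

5

Extend to the right; shrink from the left whenever the sum exceeds 25:
add 7: [7] sum 7, len 1
add 3: [7, 3] sum 10, len 2
add 1: [7, 3, 1] sum 11, len 3
add 5: [7, 3, 1, 5] sum 16, len 4
add 5: [7, 3, 1, 5, 5] sum 21, len 5
add 6: [3, 1, 5, 5, 6] sum 20, len 5
add 6: [1, 5, 5, 6, 6] sum 23, len 5
add 9: [6, 6, 9] sum 21, len 3
add 9: [6, 9, 9] sum 24, len 3
add 4: [9, 9, 4] sum 22, len 3
add 7: [9, 4, 7] sum 20, len 3
add 4: [9, 4, 7, 4] sum 24, len 4
add 6: [4, 7, 4, 6] sum 21, len 4
add 3: [4, 7, 4, 6, 3] sum 24, len 5
add 2: [7, 4, 6, 3, 2] sum 22, len 5
add 5: [4, 6, 3, 2, 5] sum 20, len 5
Longest length seen: 5.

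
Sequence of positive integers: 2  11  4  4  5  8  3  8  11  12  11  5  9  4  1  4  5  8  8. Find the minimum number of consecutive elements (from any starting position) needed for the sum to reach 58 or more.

add 2: running sum 2 < 58
add 11: running sum 13 < 58
add 4: running sum 17 < 58
add 4: running sum 21 < 58
add 5: running sum 26 < 58
add 8: running sum 34 < 58
add 3: running sum 37 < 58
add 8: running sum 45 < 58
add 11: running sum 56 < 58
end 9: [11, 4, 4, 5, 8, 3, 8, 11, 12] sum 66, len 9
end 10: [5, 8, 3, 8, 11, 12, 11] sum 58, len 7
end 11: [8, 3, 8, 11, 12, 11, 5] sum 58, len 7
end 12: [3, 8, 11, 12, 11, 5, 9] sum 59, len 7
end 13: [8, 11, 12, 11, 5, 9, 4] sum 60, len 7
end 14: [8, 11, 12, 11, 5, 9, 4, 1] sum 61, len 8
end 15: [8, 11, 12, 11, 5, 9, 4, 1, 4] sum 65, len 9
end 16: [11, 12, 11, 5, 9, 4, 1, 4, 5] sum 62, len 9
end 17: [12, 11, 5, 9, 4, 1, 4, 5, 8] sum 59, len 9
end 18: [12, 11, 5, 9, 4, 1, 4, 5, 8, 8] sum 67, len 10
Shortest qualifying length: 7.

7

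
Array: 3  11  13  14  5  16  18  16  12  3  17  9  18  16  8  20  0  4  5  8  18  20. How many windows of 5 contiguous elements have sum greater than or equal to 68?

(3, 11, 13, 14, 5) → sum 46
(11, 13, 14, 5, 16) → sum 59
(13, 14, 5, 16, 18) → sum 66
(14, 5, 16, 18, 16) → sum 69  ≥ 68 ✓
(5, 16, 18, 16, 12) → sum 67
(16, 18, 16, 12, 3) → sum 65
(18, 16, 12, 3, 17) → sum 66
(16, 12, 3, 17, 9) → sum 57
(12, 3, 17, 9, 18) → sum 59
(3, 17, 9, 18, 16) → sum 63
(17, 9, 18, 16, 8) → sum 68  ≥ 68 ✓
(9, 18, 16, 8, 20) → sum 71  ≥ 68 ✓
(18, 16, 8, 20, 0) → sum 62
(16, 8, 20, 0, 4) → sum 48
(8, 20, 0, 4, 5) → sum 37
(20, 0, 4, 5, 8) → sum 37
(0, 4, 5, 8, 18) → sum 35
(4, 5, 8, 18, 20) → sum 55
3 windows satisfy the condition.

3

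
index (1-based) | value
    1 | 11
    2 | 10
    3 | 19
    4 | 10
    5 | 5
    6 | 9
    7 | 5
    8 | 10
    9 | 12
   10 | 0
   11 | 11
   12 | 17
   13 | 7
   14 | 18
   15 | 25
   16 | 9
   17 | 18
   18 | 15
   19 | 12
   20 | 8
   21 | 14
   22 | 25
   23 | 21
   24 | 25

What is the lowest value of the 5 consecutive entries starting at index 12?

7

Elements at indices 12..16: 17, 7, 18, 25, 9
min(17, 7, 18, 25, 9) = 7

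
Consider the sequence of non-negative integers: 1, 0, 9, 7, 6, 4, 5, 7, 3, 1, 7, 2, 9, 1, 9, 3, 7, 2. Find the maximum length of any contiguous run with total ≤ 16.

add 1: [1] sum 1, len 1
add 0: [1, 0] sum 1, len 2
add 9: [1, 0, 9] sum 10, len 3
add 7: [0, 9, 7] sum 16, len 3
add 6: [7, 6] sum 13, len 2
add 4: [6, 4] sum 10, len 2
add 5: [6, 4, 5] sum 15, len 3
add 7: [4, 5, 7] sum 16, len 3
add 3: [5, 7, 3] sum 15, len 3
add 1: [5, 7, 3, 1] sum 16, len 4
add 7: [3, 1, 7] sum 11, len 3
add 2: [3, 1, 7, 2] sum 13, len 4
add 9: [2, 9] sum 11, len 2
add 1: [2, 9, 1] sum 12, len 3
add 9: [1, 9] sum 10, len 2
add 3: [1, 9, 3] sum 13, len 3
add 7: [3, 7] sum 10, len 2
add 2: [3, 7, 2] sum 12, len 3
Longest length seen: 4.

4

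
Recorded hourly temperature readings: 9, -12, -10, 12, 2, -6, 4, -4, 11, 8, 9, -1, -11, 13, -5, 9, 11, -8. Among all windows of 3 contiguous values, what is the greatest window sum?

9 -12 -10 → sum -13
-12 -10 12 → sum -10
-10 12 2 → sum 4
12 2 -6 → sum 8
2 -6 4 → sum 0
-6 4 -4 → sum -6
4 -4 11 → sum 11
-4 11 8 → sum 15
11 8 9 → sum 28
8 9 -1 → sum 16
9 -1 -11 → sum -3
-1 -11 13 → sum 1
-11 13 -5 → sum -3
13 -5 9 → sum 17
-5 9 11 → sum 15
9 11 -8 → sum 12
Greatest of these is 28.

28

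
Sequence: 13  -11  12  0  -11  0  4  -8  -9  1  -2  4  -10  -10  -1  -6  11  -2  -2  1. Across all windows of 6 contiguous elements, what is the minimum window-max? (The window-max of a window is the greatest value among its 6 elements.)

4

[13, -11, 12, 0, -11, 0] → max 13
[-11, 12, 0, -11, 0, 4] → max 12
[12, 0, -11, 0, 4, -8] → max 12
[0, -11, 0, 4, -8, -9] → max 4
[-11, 0, 4, -8, -9, 1] → max 4
[0, 4, -8, -9, 1, -2] → max 4
[4, -8, -9, 1, -2, 4] → max 4
[-8, -9, 1, -2, 4, -10] → max 4
[-9, 1, -2, 4, -10, -10] → max 4
[1, -2, 4, -10, -10, -1] → max 4
[-2, 4, -10, -10, -1, -6] → max 4
[4, -10, -10, -1, -6, 11] → max 11
[-10, -10, -1, -6, 11, -2] → max 11
[-10, -1, -6, 11, -2, -2] → max 11
[-1, -6, 11, -2, -2, 1] → max 11
Minimum of these is 4.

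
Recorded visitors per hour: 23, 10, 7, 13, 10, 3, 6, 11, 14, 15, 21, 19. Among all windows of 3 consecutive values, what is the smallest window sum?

23 10 7 → sum 40
10 7 13 → sum 30
7 13 10 → sum 30
13 10 3 → sum 26
10 3 6 → sum 19
3 6 11 → sum 20
6 11 14 → sum 31
11 14 15 → sum 40
14 15 21 → sum 50
15 21 19 → sum 55
Smallest of these is 19.

19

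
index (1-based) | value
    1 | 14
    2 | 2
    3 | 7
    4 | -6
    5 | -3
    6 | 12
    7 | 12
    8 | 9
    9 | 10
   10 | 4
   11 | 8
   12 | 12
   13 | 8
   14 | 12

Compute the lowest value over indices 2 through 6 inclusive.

-6

Elements at indices 2..6: 2, 7, -6, -3, 12
min(2, 7, -6, -3, 12) = -6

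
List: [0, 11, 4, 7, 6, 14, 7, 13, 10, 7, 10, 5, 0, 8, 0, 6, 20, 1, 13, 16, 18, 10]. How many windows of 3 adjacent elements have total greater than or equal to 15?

[0, 11, 4] → sum 15  ≥ 15 ✓
[11, 4, 7] → sum 22  ≥ 15 ✓
[4, 7, 6] → sum 17  ≥ 15 ✓
[7, 6, 14] → sum 27  ≥ 15 ✓
[6, 14, 7] → sum 27  ≥ 15 ✓
[14, 7, 13] → sum 34  ≥ 15 ✓
[7, 13, 10] → sum 30  ≥ 15 ✓
[13, 10, 7] → sum 30  ≥ 15 ✓
[10, 7, 10] → sum 27  ≥ 15 ✓
[7, 10, 5] → sum 22  ≥ 15 ✓
[10, 5, 0] → sum 15  ≥ 15 ✓
[5, 0, 8] → sum 13
[0, 8, 0] → sum 8
[8, 0, 6] → sum 14
[0, 6, 20] → sum 26  ≥ 15 ✓
[6, 20, 1] → sum 27  ≥ 15 ✓
[20, 1, 13] → sum 34  ≥ 15 ✓
[1, 13, 16] → sum 30  ≥ 15 ✓
[13, 16, 18] → sum 47  ≥ 15 ✓
[16, 18, 10] → sum 44  ≥ 15 ✓
17 windows satisfy the condition.

17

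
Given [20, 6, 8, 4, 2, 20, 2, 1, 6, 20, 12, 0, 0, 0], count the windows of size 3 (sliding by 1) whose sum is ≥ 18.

[20, 6, 8] → sum 34  ≥ 18 ✓
[6, 8, 4] → sum 18  ≥ 18 ✓
[8, 4, 2] → sum 14
[4, 2, 20] → sum 26  ≥ 18 ✓
[2, 20, 2] → sum 24  ≥ 18 ✓
[20, 2, 1] → sum 23  ≥ 18 ✓
[2, 1, 6] → sum 9
[1, 6, 20] → sum 27  ≥ 18 ✓
[6, 20, 12] → sum 38  ≥ 18 ✓
[20, 12, 0] → sum 32  ≥ 18 ✓
[12, 0, 0] → sum 12
[0, 0, 0] → sum 0
8 windows satisfy the condition.

8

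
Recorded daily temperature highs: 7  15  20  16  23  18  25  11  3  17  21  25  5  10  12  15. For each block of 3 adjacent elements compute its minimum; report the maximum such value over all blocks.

[7, 15, 20] → min 7
[15, 20, 16] → min 15
[20, 16, 23] → min 16
[16, 23, 18] → min 16
[23, 18, 25] → min 18
[18, 25, 11] → min 11
[25, 11, 3] → min 3
[11, 3, 17] → min 3
[3, 17, 21] → min 3
[17, 21, 25] → min 17
[21, 25, 5] → min 5
[25, 5, 10] → min 5
[5, 10, 12] → min 5
[10, 12, 15] → min 10
Maximum of these is 18.

18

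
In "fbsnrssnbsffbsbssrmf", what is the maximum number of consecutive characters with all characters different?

[f] len 1
[f, b] len 2
[f, b, s] len 3
[f, b, s, n] len 4
[f, b, s, n, r] len 5
[n, r, s] len 3
[s] len 1
[s, n] len 2
[s, n, b] len 3
[n, b, s] len 3
[n, b, s, f] len 4
[f] len 1
[f, b] len 2
[f, b, s] len 3
[s, b] len 2
[b, s] len 2
[s] len 1
[s, r] len 2
[s, r, m] len 3
[s, r, m, f] len 4
Longest all-distinct length: 5.

5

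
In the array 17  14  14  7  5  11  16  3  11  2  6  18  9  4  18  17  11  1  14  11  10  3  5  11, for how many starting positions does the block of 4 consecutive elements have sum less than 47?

16

[17, 14, 14, 7] → sum 52
[14, 14, 7, 5] → sum 40  < 47 ✓
[14, 7, 5, 11] → sum 37  < 47 ✓
[7, 5, 11, 16] → sum 39  < 47 ✓
[5, 11, 16, 3] → sum 35  < 47 ✓
[11, 16, 3, 11] → sum 41  < 47 ✓
[16, 3, 11, 2] → sum 32  < 47 ✓
[3, 11, 2, 6] → sum 22  < 47 ✓
[11, 2, 6, 18] → sum 37  < 47 ✓
[2, 6, 18, 9] → sum 35  < 47 ✓
[6, 18, 9, 4] → sum 37  < 47 ✓
[18, 9, 4, 18] → sum 49
[9, 4, 18, 17] → sum 48
[4, 18, 17, 11] → sum 50
[18, 17, 11, 1] → sum 47
[17, 11, 1, 14] → sum 43  < 47 ✓
[11, 1, 14, 11] → sum 37  < 47 ✓
[1, 14, 11, 10] → sum 36  < 47 ✓
[14, 11, 10, 3] → sum 38  < 47 ✓
[11, 10, 3, 5] → sum 29  < 47 ✓
[10, 3, 5, 11] → sum 29  < 47 ✓
16 windows satisfy the condition.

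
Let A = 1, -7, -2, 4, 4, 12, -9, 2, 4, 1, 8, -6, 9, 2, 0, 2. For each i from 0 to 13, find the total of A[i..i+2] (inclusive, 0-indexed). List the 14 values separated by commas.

-8, -5, 6, 20, 7, 5, -3, 7, 13, 3, 11, 5, 11, 4

Sliding a size-3 window across the 16 values:
(1, -7, -2) → sum -8
(-7, -2, 4) → sum -5
(-2, 4, 4) → sum 6
(4, 4, 12) → sum 20
(4, 12, -9) → sum 7
(12, -9, 2) → sum 5
(-9, 2, 4) → sum -3
(2, 4, 1) → sum 7
(4, 1, 8) → sum 13
(1, 8, -6) → sum 3
(8, -6, 9) → sum 11
(-6, 9, 2) → sum 5
(9, 2, 0) → sum 11
(2, 0, 2) → sum 4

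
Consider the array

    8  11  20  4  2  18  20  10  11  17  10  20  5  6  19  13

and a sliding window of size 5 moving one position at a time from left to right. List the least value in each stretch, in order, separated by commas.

[8, 11, 20, 4, 2] → min 2
[11, 20, 4, 2, 18] → min 2
[20, 4, 2, 18, 20] → min 2
[4, 2, 18, 20, 10] → min 2
[2, 18, 20, 10, 11] → min 2
[18, 20, 10, 11, 17] → min 10
[20, 10, 11, 17, 10] → min 10
[10, 11, 17, 10, 20] → min 10
[11, 17, 10, 20, 5] → min 5
[17, 10, 20, 5, 6] → min 5
[10, 20, 5, 6, 19] → min 5
[20, 5, 6, 19, 13] → min 5

2, 2, 2, 2, 2, 10, 10, 10, 5, 5, 5, 5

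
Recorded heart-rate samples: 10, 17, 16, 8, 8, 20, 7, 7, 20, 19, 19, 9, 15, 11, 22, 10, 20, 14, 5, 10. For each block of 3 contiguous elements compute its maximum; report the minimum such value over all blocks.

14

Each size-3 window and its max:
(10, 17, 16) → max 17
(17, 16, 8) → max 17
(16, 8, 8) → max 16
(8, 8, 20) → max 20
(8, 20, 7) → max 20
(20, 7, 7) → max 20
(7, 7, 20) → max 20
(7, 20, 19) → max 20
(20, 19, 19) → max 20
(19, 19, 9) → max 19
(19, 9, 15) → max 19
(9, 15, 11) → max 15
(15, 11, 22) → max 22
(11, 22, 10) → max 22
(22, 10, 20) → max 22
(10, 20, 14) → max 20
(20, 14, 5) → max 20
(14, 5, 10) → max 14
Minimum of these is 14.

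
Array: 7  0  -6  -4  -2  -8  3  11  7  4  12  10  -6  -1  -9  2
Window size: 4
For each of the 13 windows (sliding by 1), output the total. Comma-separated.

Sliding a size-4 window across the 16 values:
(7, 0, -6, -4) → sum -3
(0, -6, -4, -2) → sum -12
(-6, -4, -2, -8) → sum -20
(-4, -2, -8, 3) → sum -11
(-2, -8, 3, 11) → sum 4
(-8, 3, 11, 7) → sum 13
(3, 11, 7, 4) → sum 25
(11, 7, 4, 12) → sum 34
(7, 4, 12, 10) → sum 33
(4, 12, 10, -6) → sum 20
(12, 10, -6, -1) → sum 15
(10, -6, -1, -9) → sum -6
(-6, -1, -9, 2) → sum -14

-3, -12, -20, -11, 4, 13, 25, 34, 33, 20, 15, -6, -14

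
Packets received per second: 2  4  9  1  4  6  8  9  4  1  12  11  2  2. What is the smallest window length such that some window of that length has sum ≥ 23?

2

add 2: running sum 2 < 23
add 4: running sum 6 < 23
add 9: running sum 15 < 23
add 1: running sum 16 < 23
add 4: running sum 20 < 23
add 6: shortest ending here [4, 9, 1, 4, 6] sum 24, len 5
add 8: shortest ending here [9, 1, 4, 6, 8] sum 28, len 5
add 9: shortest ending here [6, 8, 9] sum 23, len 3
add 4: shortest ending here [6, 8, 9, 4] sum 27, len 4
add 1: shortest ending here [6, 8, 9, 4, 1] sum 28, len 5
add 12: shortest ending here [9, 4, 1, 12] sum 26, len 4
add 11: shortest ending here [12, 11] sum 23, len 2
add 2: shortest ending here [12, 11, 2] sum 25, len 3
add 2: shortest ending here [12, 11, 2, 2] sum 27, len 4
Shortest qualifying length: 2.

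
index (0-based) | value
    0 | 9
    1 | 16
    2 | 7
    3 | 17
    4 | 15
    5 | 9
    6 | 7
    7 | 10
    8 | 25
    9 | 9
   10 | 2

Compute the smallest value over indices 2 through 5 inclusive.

7

Elements at indices 2..5: 7, 17, 15, 9
min(7, 17, 15, 9) = 7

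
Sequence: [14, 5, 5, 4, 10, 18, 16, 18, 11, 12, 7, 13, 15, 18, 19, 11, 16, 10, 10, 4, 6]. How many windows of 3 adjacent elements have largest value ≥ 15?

14 5 5 → max 14
5 5 4 → max 5
5 4 10 → max 10
4 10 18 → max 18  ≥ 15 ✓
10 18 16 → max 18  ≥ 15 ✓
18 16 18 → max 18  ≥ 15 ✓
16 18 11 → max 18  ≥ 15 ✓
18 11 12 → max 18  ≥ 15 ✓
11 12 7 → max 12
12 7 13 → max 13
7 13 15 → max 15  ≥ 15 ✓
13 15 18 → max 18  ≥ 15 ✓
15 18 19 → max 19  ≥ 15 ✓
18 19 11 → max 19  ≥ 15 ✓
19 11 16 → max 19  ≥ 15 ✓
11 16 10 → max 16  ≥ 15 ✓
16 10 10 → max 16  ≥ 15 ✓
10 10 4 → max 10
10 4 6 → max 10
12 windows satisfy the condition.

12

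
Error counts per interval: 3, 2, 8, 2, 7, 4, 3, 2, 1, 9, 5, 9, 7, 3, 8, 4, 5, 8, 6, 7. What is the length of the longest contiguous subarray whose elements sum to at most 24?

6

add 3: [3] sum 3, len 1
add 2: [3, 2] sum 5, len 2
add 8: [3, 2, 8] sum 13, len 3
add 2: [3, 2, 8, 2] sum 15, len 4
add 7: [3, 2, 8, 2, 7] sum 22, len 5
add 4: [2, 8, 2, 7, 4] sum 23, len 5
add 3: [8, 2, 7, 4, 3] sum 24, len 5
add 2: [2, 7, 4, 3, 2] sum 18, len 5
add 1: [2, 7, 4, 3, 2, 1] sum 19, len 6
add 9: [4, 3, 2, 1, 9] sum 19, len 5
add 5: [4, 3, 2, 1, 9, 5] sum 24, len 6
add 9: [1, 9, 5, 9] sum 24, len 4
add 7: [5, 9, 7] sum 21, len 3
add 3: [5, 9, 7, 3] sum 24, len 4
add 8: [7, 3, 8] sum 18, len 3
add 4: [7, 3, 8, 4] sum 22, len 4
add 5: [3, 8, 4, 5] sum 20, len 4
add 8: [4, 5, 8] sum 17, len 3
add 6: [4, 5, 8, 6] sum 23, len 4
add 7: [8, 6, 7] sum 21, len 3
Longest length seen: 6.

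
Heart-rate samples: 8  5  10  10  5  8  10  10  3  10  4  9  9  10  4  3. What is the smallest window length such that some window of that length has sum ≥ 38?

Extend right; whenever the sum reaches 38, record the length and shrink from the left:
add 8: running sum 8 < 38
add 5: running sum 13 < 38
add 10: running sum 23 < 38
add 10: running sum 33 < 38
add 5: shortest ending here [8, 5, 10, 10, 5] sum 38, len 5
add 8: shortest ending here [5, 10, 10, 5, 8] sum 38, len 5
add 10: shortest ending here [10, 10, 5, 8, 10] sum 43, len 5
add 10: shortest ending here [10, 5, 8, 10, 10] sum 43, len 5
add 3: shortest ending here [10, 5, 8, 10, 10, 3] sum 46, len 6
add 10: shortest ending here [8, 10, 10, 3, 10] sum 41, len 5
add 4: shortest ending here [8, 10, 10, 3, 10, 4] sum 45, len 6
add 9: shortest ending here [10, 10, 3, 10, 4, 9] sum 46, len 6
add 9: shortest ending here [10, 3, 10, 4, 9, 9] sum 45, len 6
add 10: shortest ending here [10, 4, 9, 9, 10] sum 42, len 5
add 4: shortest ending here [10, 4, 9, 9, 10, 4] sum 46, len 6
add 3: shortest ending here [4, 9, 9, 10, 4, 3] sum 39, len 6
Shortest qualifying length: 5.

5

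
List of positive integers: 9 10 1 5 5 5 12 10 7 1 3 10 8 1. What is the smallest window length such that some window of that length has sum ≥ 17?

2

add 9: running sum 9 < 17
add 10: shortest ending here [9, 10] sum 19, len 2
add 1: shortest ending here [9, 10, 1] sum 20, len 3
add 5: shortest ending here [9, 10, 1, 5] sum 25, len 4
add 5: shortest ending here [10, 1, 5, 5] sum 21, len 4
add 5: shortest ending here [10, 1, 5, 5, 5] sum 26, len 5
add 12: shortest ending here [5, 12] sum 17, len 2
add 10: shortest ending here [12, 10] sum 22, len 2
add 7: shortest ending here [10, 7] sum 17, len 2
add 1: shortest ending here [10, 7, 1] sum 18, len 3
add 3: shortest ending here [10, 7, 1, 3] sum 21, len 4
add 10: shortest ending here [7, 1, 3, 10] sum 21, len 4
add 8: shortest ending here [10, 8] sum 18, len 2
add 1: shortest ending here [10, 8, 1] sum 19, len 3
Shortest qualifying length: 2.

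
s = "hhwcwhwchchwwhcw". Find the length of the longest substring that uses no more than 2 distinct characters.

add h: window [h] (1 distinct), len 1
add h: window [h, h] (1 distinct), len 2
add w: window [h, h, w] (2 distinct), len 3
add c: window [w, c] (2 distinct), len 2
add w: window [w, c, w] (2 distinct), len 3
add h: window [w, h] (2 distinct), len 2
add w: window [w, h, w] (2 distinct), len 3
add c: window [w, c] (2 distinct), len 2
add h: window [c, h] (2 distinct), len 2
add c: window [c, h, c] (2 distinct), len 3
add h: window [c, h, c, h] (2 distinct), len 4
add w: window [h, w] (2 distinct), len 2
add w: window [h, w, w] (2 distinct), len 3
add h: window [h, w, w, h] (2 distinct), len 4
add c: window [h, c] (2 distinct), len 2
add w: window [c, w] (2 distinct), len 2
Longest length with ≤2 distinct: 4.

4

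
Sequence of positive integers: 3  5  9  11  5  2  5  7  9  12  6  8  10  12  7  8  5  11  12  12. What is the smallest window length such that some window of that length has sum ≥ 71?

add 3: running sum 3 < 71
add 5: running sum 8 < 71
add 9: running sum 17 < 71
add 11: running sum 28 < 71
add 5: running sum 33 < 71
add 2: running sum 35 < 71
add 5: running sum 40 < 71
add 7: running sum 47 < 71
add 9: running sum 56 < 71
add 12: running sum 68 < 71
add 6: shortest ending here [5, 9, 11, 5, 2, 5, 7, 9, 12, 6] sum 71, len 10
add 8: shortest ending here [9, 11, 5, 2, 5, 7, 9, 12, 6, 8] sum 74, len 10
add 10: shortest ending here [11, 5, 2, 5, 7, 9, 12, 6, 8, 10] sum 75, len 10
add 12: shortest ending here [2, 5, 7, 9, 12, 6, 8, 10, 12] sum 71, len 9
add 7: shortest ending here [7, 9, 12, 6, 8, 10, 12, 7] sum 71, len 8
add 8: shortest ending here [9, 12, 6, 8, 10, 12, 7, 8] sum 72, len 8
add 5: shortest ending here [9, 12, 6, 8, 10, 12, 7, 8, 5] sum 77, len 9
add 11: shortest ending here [12, 6, 8, 10, 12, 7, 8, 5, 11] sum 79, len 9
add 12: shortest ending here [8, 10, 12, 7, 8, 5, 11, 12] sum 73, len 8
add 12: shortest ending here [10, 12, 7, 8, 5, 11, 12, 12] sum 77, len 8
Shortest qualifying length: 8.

8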